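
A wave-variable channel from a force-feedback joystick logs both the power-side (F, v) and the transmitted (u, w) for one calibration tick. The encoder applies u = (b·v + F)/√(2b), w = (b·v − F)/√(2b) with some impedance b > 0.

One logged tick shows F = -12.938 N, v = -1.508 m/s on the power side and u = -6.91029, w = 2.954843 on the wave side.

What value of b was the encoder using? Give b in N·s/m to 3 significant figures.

u + w = -3.955447;  u + w = √(2b)·v, so √(2b) = -3.955447/(-1.508) = 2.622975.
b = (√(2b))²/2 = 6.880000/2 = 3.440000.
(Check via u − w = 2F/√(2b): u − w = -9.865133, 2F/√(2b) = -9.865132.)

b = 3.44 N·s/m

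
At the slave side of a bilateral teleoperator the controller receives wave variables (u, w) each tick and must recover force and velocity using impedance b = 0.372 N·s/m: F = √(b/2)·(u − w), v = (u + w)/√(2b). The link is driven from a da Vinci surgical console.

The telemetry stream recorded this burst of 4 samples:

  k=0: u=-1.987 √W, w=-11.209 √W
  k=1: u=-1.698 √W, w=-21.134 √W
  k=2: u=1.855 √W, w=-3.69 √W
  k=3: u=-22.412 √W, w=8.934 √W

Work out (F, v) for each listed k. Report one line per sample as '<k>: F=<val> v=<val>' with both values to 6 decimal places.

0: F=3.977238 v=-15.298746
1: F=8.382303 v=-26.470216
2: F=2.391432 v=-2.127402
3: F=-13.518814 v=-15.625682

k=0: u−w=9.222000, u+w=-13.196000; √(b/2)=0.431277, √(2b)=0.862554; F=0.431277×9.222=3.977238, v=-13.196000/0.862554=-15.298746
k=1: u−w=19.436000, u+w=-22.832000; √(b/2)=0.431277, √(2b)=0.862554; F=0.431277×19.436=8.382303, v=-22.832000/0.862554=-26.470216
k=2: u−w=5.545000, u+w=-1.835000; √(b/2)=0.431277, √(2b)=0.862554; F=0.431277×5.545=2.391432, v=-1.835000/0.862554=-2.127402
k=3: u−w=-31.346000, u+w=-13.478000; √(b/2)=0.431277, √(2b)=0.862554; F=0.431277×(-31.346)=-13.518814, v=-13.478000/0.862554=-15.625682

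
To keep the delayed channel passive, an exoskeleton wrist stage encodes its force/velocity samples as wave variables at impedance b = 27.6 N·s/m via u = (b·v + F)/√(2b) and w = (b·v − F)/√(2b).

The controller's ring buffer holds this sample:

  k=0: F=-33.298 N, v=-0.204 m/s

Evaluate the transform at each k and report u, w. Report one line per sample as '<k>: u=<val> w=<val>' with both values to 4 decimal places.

k=0: b·v=27.6×(-0.204)=-5.6304; √(2b)=7.4297; u=(-5.6304+(-33.298))/7.4297=-5.2396, w=(-5.6304−(-33.298))/7.4297=3.7239

0: u=-5.2396 w=3.7239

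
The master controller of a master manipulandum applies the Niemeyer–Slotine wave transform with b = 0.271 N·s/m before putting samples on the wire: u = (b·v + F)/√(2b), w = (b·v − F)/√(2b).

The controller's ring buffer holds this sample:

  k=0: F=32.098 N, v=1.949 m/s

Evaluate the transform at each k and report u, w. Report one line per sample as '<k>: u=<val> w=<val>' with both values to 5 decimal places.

0: u=44.31661 w=-42.88175

k=0: b·v=0.271×1.949=0.52818; √(2b)=0.73621; u=(0.52818+32.098)/0.73621=44.31661, w=(0.52818−32.098)/0.73621=-42.88175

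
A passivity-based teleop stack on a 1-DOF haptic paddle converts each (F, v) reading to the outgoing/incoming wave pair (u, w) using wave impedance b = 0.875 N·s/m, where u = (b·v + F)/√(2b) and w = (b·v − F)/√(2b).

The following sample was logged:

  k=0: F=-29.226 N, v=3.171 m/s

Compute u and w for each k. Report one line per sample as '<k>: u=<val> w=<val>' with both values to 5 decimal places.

0: u=-19.99536 w=24.19020

k=0: b·v=0.875×3.171=2.77462; √(2b)=1.32288; u=(2.77462+(-29.226))/1.32288=-19.99536, w=(2.77462−(-29.226))/1.32288=24.19020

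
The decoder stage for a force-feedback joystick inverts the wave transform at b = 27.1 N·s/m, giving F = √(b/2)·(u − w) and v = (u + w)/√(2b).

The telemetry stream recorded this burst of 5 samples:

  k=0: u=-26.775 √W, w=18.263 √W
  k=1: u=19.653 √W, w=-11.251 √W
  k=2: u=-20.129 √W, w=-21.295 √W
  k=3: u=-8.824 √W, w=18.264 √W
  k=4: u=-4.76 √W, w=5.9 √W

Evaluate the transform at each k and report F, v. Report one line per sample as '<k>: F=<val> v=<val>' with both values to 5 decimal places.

0: F=-165.78634 v=-1.15620
1: F=113.75863 v=1.14126
2: F=4.29208 v=-5.62668
3: F=-99.71181 v=1.28225
4: F=-39.23981 v=0.15485

k=0: u−w=-45.03800, u+w=-8.51200; √(b/2)=3.68103, √(2b)=7.36206; F=3.68103×(-45.038)=-165.78634, v=-8.51200/7.36206=-1.15620
k=1: u−w=30.90400, u+w=8.40200; √(b/2)=3.68103, √(2b)=7.36206; F=3.68103×30.904=113.75863, v=8.40200/7.36206=1.14126
k=2: u−w=1.16600, u+w=-41.42400; √(b/2)=3.68103, √(2b)=7.36206; F=3.68103×1.166=4.29208, v=-41.42400/7.36206=-5.62668
k=3: u−w=-27.08800, u+w=9.44000; √(b/2)=3.68103, √(2b)=7.36206; F=3.68103×(-27.088)=-99.71181, v=9.44000/7.36206=1.28225
k=4: u−w=-10.66000, u+w=1.14000; √(b/2)=3.68103, √(2b)=7.36206; F=3.68103×(-10.66)=-39.23981, v=1.14000/7.36206=0.15485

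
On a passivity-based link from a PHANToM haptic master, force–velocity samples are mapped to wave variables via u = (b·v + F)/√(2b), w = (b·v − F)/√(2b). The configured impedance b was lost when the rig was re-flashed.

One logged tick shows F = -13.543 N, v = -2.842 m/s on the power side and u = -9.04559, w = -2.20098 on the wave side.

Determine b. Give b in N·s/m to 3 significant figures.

b = 7.83 N·s/m

u + w = -11.24657;  u + w = √(2b)·v, so √(2b) = -11.24657/(-2.842) = 3.95727.
b = (√(2b))²/2 = 15.66001/2 = 7.83000.
(Check via u − w = 2F/√(2b): u − w = -6.84461, 2F/√(2b) = -6.84461.)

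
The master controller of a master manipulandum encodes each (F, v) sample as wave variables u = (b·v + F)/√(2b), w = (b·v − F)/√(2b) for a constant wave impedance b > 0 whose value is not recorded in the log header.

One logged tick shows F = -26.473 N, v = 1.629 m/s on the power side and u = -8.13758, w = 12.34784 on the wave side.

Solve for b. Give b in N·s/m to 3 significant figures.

u + w = 4.2103;  u + w = √(2b)·v, so √(2b) = 4.2103/1.629 = 2.5846.
b = (√(2b))²/2 = 6.6800/2 = 3.3400.
(Check via u − w = 2F/√(2b): u − w = -20.4854, 2F/√(2b) = -20.4854.)

b = 3.34 N·s/m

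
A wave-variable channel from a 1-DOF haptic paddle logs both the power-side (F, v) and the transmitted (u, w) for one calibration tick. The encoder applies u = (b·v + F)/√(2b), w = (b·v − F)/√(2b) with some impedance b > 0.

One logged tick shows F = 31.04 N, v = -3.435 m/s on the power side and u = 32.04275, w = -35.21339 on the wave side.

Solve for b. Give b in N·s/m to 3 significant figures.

u + w = -3.17064;  u + w = √(2b)·v, so √(2b) = -3.17064/(-3.435) = 0.92304.
b = (√(2b))²/2 = 0.85200/2 = 0.42600.
(Check via u − w = 2F/√(2b): u − w = 67.25614, 2F/√(2b) = 67.25607.)

b = 0.426 N·s/m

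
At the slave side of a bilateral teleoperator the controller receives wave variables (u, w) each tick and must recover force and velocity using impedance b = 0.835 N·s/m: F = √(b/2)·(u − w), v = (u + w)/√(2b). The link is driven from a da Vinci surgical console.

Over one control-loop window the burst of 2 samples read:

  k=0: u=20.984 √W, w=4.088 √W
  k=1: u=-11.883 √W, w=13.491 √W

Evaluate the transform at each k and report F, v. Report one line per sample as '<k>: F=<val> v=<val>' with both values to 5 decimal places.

0: F=10.91722 v=19.40130
1: F=-16.39522 v=1.24431

k=0: u−w=16.89600, u+w=25.07200; √(b/2)=0.64614, √(2b)=1.29228; F=0.64614×16.896=10.91722, v=25.07200/1.29228=19.40130
k=1: u−w=-25.37400, u+w=1.60800; √(b/2)=0.64614, √(2b)=1.29228; F=0.64614×(-25.374)=-16.39522, v=1.60800/1.29228=1.24431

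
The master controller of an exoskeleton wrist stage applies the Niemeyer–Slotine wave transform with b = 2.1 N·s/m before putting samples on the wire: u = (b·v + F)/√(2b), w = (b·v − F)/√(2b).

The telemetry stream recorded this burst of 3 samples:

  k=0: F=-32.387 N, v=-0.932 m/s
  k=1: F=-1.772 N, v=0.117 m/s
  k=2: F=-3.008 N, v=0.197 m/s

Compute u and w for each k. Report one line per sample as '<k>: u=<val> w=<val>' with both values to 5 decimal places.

0: u=-16.75825 w=14.84822
1: u=-0.74476 w=0.98454
2: u=-1.26589 w=1.66962

k=0: b·v=2.1×(-0.932)=-1.95720; √(2b)=2.04939; u=(-1.95720+(-32.387))/2.04939=-16.75825, w=(-1.95720−(-32.387))/2.04939=14.84822
k=1: b·v=2.1×0.117=0.24570; √(2b)=2.04939; u=(0.24570+(-1.772))/2.04939=-0.74476, w=(0.24570−(-1.772))/2.04939=0.98454
k=2: b·v=2.1×0.197=0.41370; √(2b)=2.04939; u=(0.41370+(-3.008))/2.04939=-1.26589, w=(0.41370−(-3.008))/2.04939=1.66962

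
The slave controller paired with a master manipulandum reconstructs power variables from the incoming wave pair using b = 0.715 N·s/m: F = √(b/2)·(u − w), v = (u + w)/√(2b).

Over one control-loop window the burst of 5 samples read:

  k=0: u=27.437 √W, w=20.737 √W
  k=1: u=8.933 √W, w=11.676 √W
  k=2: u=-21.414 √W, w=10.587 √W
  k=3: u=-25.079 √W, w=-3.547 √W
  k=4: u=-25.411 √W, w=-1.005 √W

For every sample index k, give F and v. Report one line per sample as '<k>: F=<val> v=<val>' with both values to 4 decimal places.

k=0: u−w=6.7000, u+w=48.1740; √(b/2)=0.5979, √(2b)=1.1958; F=0.5979×6.7=4.0060, v=48.1740/1.1958=40.2851
k=1: u−w=-2.7430, u+w=20.6090; √(b/2)=0.5979, √(2b)=1.1958; F=0.5979×(-2.743)=-1.6401, v=20.6090/1.1958=17.2341
k=2: u−w=-32.0010, u+w=-10.8270; √(b/2)=0.5979, √(2b)=1.1958; F=0.5979×(-32.001)=-19.1338, v=-10.8270/1.1958=-9.0540
k=3: u−w=-21.5320, u+w=-28.6260; √(b/2)=0.5979, √(2b)=1.1958; F=0.5979×(-21.532)=-12.8743, v=-28.6260/1.1958=-23.9383
k=4: u−w=-24.4060, u+w=-26.4160; √(b/2)=0.5979, √(2b)=1.1958; F=0.5979×(-24.406)=-14.5927, v=-26.4160/1.1958=-22.0902

0: F=4.0060 v=40.2851
1: F=-1.6401 v=17.2341
2: F=-19.1338 v=-9.0540
3: F=-12.8743 v=-23.9383
4: F=-14.5927 v=-22.0902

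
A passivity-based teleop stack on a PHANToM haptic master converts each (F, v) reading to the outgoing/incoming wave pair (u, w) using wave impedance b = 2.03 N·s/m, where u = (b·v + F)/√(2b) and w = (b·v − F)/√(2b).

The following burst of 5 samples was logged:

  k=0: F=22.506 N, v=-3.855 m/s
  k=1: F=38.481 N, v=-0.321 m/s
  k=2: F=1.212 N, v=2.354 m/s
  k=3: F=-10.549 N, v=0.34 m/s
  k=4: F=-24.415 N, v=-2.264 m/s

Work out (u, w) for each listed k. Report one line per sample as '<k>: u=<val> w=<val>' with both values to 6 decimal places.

k=0: b·v=2.03×(-3.855)=-7.825650; √(2b)=2.014944; u=(-7.825650+22.506)/2.014944=7.285735, w=(-7.825650−22.506)/2.014944=-15.053345
k=1: b·v=2.03×(-0.321)=-0.651630; √(2b)=2.014944; u=(-0.651630+38.481)/2.014944=18.774401, w=(-0.651630−38.481)/2.014944=-19.421198
k=2: b·v=2.03×2.354=4.778620; √(2b)=2.014944; u=(4.778620+1.212)/2.014944=2.973095, w=(4.778620−1.212)/2.014944=1.770084
k=3: b·v=2.03×0.34=0.690200; √(2b)=2.014944; u=(0.690200+(-10.549))/2.014944=-4.892840, w=(0.690200−(-10.549))/2.014944=5.577921
k=4: b·v=2.03×(-2.264)=-4.595920; √(2b)=2.014944; u=(-4.595920+(-24.415))/2.014944=-14.397878, w=(-4.595920−(-24.415))/2.014944=9.836044

0: u=7.285735 w=-15.053345
1: u=18.774401 w=-19.421198
2: u=2.973095 w=1.770084
3: u=-4.892840 w=5.577921
4: u=-14.397878 w=9.836044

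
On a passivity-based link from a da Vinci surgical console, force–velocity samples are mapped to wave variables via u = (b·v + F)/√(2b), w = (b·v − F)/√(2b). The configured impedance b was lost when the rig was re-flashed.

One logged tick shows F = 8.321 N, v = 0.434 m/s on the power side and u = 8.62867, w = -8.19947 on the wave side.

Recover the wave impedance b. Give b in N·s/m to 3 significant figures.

b = 0.489 N·s/m

u + w = 0.42920;  u + w = √(2b)·v, so √(2b) = 0.42920/0.434 = 0.98894.
b = (√(2b))²/2 = 0.97800/2 = 0.48900.
(Check via u − w = 2F/√(2b): u − w = 16.82814, 2F/√(2b) = 16.82812.)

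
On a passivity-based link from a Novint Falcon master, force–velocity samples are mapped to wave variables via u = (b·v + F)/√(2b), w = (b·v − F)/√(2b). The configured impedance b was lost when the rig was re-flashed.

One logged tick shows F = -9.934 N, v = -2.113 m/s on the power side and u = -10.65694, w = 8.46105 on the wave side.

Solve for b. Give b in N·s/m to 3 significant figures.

b = 0.54 N·s/m

u + w = -2.19589;  u + w = √(2b)·v, so √(2b) = -2.19589/(-2.113) = 1.03923.
b = (√(2b))²/2 = 1.08000/2 = 0.54000.
(Check via u − w = 2F/√(2b): u − w = -19.11799, 2F/√(2b) = -19.11803.)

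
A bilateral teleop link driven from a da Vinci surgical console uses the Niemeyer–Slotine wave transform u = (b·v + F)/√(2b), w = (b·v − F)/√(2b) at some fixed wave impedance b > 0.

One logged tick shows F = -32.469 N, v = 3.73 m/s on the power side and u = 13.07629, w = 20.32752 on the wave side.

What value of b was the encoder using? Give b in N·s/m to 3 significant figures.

b = 40.1 N·s/m

u + w = 33.40381;  u + w = √(2b)·v, so √(2b) = 33.40381/3.73 = 8.95545.
b = (√(2b))²/2 = 80.20000/2 = 40.10000.
(Check via u − w = 2F/√(2b): u − w = -7.25123, 2F/√(2b) = -7.25123.)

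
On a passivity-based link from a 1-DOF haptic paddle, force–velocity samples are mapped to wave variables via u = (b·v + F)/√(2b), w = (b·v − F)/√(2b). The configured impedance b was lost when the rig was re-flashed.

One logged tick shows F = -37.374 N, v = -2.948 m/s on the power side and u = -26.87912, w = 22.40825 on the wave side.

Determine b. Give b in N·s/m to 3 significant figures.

b = 1.15 N·s/m

u + w = -4.47087;  u + w = √(2b)·v, so √(2b) = -4.47087/(-2.948) = 1.51658.
b = (√(2b))²/2 = 2.30001/2 = 1.15000.
(Check via u − w = 2F/√(2b): u − w = -49.28737, 2F/√(2b) = -49.28730.)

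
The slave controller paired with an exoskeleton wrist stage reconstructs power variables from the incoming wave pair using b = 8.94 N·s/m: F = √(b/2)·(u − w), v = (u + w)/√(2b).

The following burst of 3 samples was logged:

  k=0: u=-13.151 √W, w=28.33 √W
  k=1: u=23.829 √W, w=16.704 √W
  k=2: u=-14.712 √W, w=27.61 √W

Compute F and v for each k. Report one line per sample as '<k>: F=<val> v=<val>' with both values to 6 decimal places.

k=0: u−w=-41.481000, u+w=15.179000; √(b/2)=2.114237, √(2b)=4.228475; F=2.114237×(-41.481)=-87.700684, v=15.179000/4.228475=3.589710
k=1: u−w=7.125000, u+w=40.533000; √(b/2)=2.114237, √(2b)=4.228475; F=2.114237×7.125=15.063942, v=40.533000/4.228475=9.585726
k=2: u−w=-42.322000, u+w=12.898000; √(b/2)=2.114237, √(2b)=4.228475; F=2.114237×(-42.322)=-89.478757, v=12.898000/4.228475=3.050272

0: F=-87.700684 v=3.589710
1: F=15.063942 v=9.585726
2: F=-89.478757 v=3.050272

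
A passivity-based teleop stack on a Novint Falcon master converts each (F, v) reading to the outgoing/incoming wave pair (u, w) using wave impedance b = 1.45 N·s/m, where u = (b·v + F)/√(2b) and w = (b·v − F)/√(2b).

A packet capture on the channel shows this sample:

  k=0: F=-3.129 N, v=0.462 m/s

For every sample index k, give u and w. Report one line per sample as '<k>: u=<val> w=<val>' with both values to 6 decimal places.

0: u=-1.444033 w=2.230791

k=0: b·v=1.45×0.462=0.669900; √(2b)=1.702939; u=(0.669900+(-3.129))/1.702939=-1.444033, w=(0.669900−(-3.129))/1.702939=2.230791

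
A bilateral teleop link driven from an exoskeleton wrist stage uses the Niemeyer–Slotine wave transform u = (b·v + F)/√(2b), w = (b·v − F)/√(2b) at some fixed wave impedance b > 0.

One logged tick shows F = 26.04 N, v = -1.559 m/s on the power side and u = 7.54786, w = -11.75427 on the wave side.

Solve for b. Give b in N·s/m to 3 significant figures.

b = 3.64 N·s/m

u + w = -4.20641;  u + w = √(2b)·v, so √(2b) = -4.20641/(-1.559) = 2.69815.
b = (√(2b))²/2 = 7.27999/2 = 3.64000.
(Check via u − w = 2F/√(2b): u − w = 19.30213, 2F/√(2b) = 19.30214.)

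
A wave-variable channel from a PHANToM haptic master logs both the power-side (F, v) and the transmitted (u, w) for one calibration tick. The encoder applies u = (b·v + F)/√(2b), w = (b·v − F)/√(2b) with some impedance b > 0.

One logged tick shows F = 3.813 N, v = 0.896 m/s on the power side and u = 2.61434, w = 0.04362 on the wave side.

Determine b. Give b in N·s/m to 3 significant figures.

u + w = 2.65796;  u + w = √(2b)·v, so √(2b) = 2.65796/0.896 = 2.96647.
b = (√(2b))²/2 = 8.79996/2 = 4.39998.
(Check via u − w = 2F/√(2b): u − w = 2.57072, 2F/√(2b) = 2.57073.)

b = 4.4 N·s/m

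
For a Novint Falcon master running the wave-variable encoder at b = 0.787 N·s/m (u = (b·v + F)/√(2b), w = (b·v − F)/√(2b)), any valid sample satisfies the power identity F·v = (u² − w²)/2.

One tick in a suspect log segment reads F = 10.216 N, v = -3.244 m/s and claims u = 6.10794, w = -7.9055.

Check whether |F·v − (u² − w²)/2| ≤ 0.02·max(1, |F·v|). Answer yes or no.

no

F·v = 10.216×(-3.244) = -33.14070 W.
(u² − w²)/2 = (37.30693 − 62.49693)/2 = -12.59500 W.
|Δ| = 20.54570;  2% of max(1, |F·v|) = 0.66281.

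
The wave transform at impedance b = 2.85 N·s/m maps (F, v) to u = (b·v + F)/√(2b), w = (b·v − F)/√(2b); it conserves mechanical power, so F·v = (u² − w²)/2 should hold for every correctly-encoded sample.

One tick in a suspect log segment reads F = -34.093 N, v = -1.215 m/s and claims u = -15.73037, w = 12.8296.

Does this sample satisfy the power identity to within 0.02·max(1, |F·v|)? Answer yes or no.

yes

F·v = (-34.093)×(-1.215) = 41.4230 W.
(u² − w²)/2 = (247.4445 − 164.5986)/2 = 41.4230 W.
|Δ| = 0.0000;  2% of max(1, |F·v|) = 0.8285.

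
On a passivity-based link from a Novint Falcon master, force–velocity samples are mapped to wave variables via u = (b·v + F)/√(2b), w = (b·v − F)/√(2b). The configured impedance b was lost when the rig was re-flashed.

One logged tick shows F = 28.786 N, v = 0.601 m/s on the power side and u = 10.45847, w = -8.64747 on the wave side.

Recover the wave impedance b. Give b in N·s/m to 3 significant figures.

u + w = 1.8110;  u + w = √(2b)·v, so √(2b) = 1.8110/0.601 = 3.0133.
b = (√(2b))²/2 = 9.0800/2 = 4.5400.
(Check via u − w = 2F/√(2b): u − w = 19.1059, 2F/√(2b) = 19.1059.)

b = 4.54 N·s/m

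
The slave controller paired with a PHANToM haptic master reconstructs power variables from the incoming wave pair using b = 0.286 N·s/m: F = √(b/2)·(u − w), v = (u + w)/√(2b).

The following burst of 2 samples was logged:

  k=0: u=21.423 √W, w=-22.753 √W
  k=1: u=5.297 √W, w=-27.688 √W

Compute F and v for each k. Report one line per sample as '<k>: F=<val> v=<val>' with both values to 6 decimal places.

0: F=16.705305 v=-1.758546
1: F=12.473390 v=-29.605710

k=0: u−w=44.176000, u+w=-1.330000; √(b/2)=0.378153, √(2b)=0.756307; F=0.378153×44.176=16.705305, v=-1.330000/0.756307=-1.758546
k=1: u−w=32.985000, u+w=-22.391000; √(b/2)=0.378153, √(2b)=0.756307; F=0.378153×32.985=12.473390, v=-22.391000/0.756307=-29.605710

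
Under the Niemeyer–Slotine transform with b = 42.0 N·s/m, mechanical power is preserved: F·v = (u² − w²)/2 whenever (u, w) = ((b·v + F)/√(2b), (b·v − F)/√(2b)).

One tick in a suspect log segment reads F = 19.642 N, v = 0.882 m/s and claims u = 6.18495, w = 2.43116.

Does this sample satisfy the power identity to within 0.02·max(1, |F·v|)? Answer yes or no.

F·v = 19.642×0.882 = 17.32424 W.
(u² − w²)/2 = (38.25361 − 5.91054)/2 = 16.17153 W.
|Δ| = 1.15271;  2% of max(1, |F·v|) = 0.34648.

no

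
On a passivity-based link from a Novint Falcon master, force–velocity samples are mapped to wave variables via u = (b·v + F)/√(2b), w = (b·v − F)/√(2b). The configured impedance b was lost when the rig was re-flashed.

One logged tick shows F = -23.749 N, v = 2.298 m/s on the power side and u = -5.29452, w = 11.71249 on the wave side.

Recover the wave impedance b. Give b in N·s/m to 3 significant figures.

b = 3.9 N·s/m

u + w = 6.4180;  u + w = √(2b)·v, so √(2b) = 6.4180/2.298 = 2.7929.
b = (√(2b))²/2 = 7.8000/2 = 3.9000.
(Check via u − w = 2F/√(2b): u − w = -17.0070, 2F/√(2b) = -17.0070.)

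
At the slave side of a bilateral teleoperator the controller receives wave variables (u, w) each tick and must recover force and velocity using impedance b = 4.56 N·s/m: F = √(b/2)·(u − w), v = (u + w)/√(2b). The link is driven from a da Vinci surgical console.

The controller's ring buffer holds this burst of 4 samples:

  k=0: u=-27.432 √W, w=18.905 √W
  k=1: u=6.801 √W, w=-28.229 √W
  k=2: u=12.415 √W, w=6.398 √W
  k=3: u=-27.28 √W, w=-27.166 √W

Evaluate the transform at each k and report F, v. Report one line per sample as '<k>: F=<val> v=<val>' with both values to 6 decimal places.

0: F=-69.967336 v=-2.823572
1: F=52.894140 v=-7.095520
2: F=9.085471 v=6.229607
3: F=-0.172136 v=-18.028872

k=0: u−w=-46.337000, u+w=-8.527000; √(b/2)=1.509967, √(2b)=3.019934; F=1.509967×(-46.337)=-69.967336, v=-8.527000/3.019934=-2.823572
k=1: u−w=35.030000, u+w=-21.428000; √(b/2)=1.509967, √(2b)=3.019934; F=1.509967×35.03=52.894140, v=-21.428000/3.019934=-7.095520
k=2: u−w=6.017000, u+w=18.813000; √(b/2)=1.509967, √(2b)=3.019934; F=1.509967×6.017=9.085471, v=18.813000/3.019934=6.229607
k=3: u−w=-0.114000, u+w=-54.446000; √(b/2)=1.509967, √(2b)=3.019934; F=1.509967×(-0.114)=-0.172136, v=-54.446000/3.019934=-18.028872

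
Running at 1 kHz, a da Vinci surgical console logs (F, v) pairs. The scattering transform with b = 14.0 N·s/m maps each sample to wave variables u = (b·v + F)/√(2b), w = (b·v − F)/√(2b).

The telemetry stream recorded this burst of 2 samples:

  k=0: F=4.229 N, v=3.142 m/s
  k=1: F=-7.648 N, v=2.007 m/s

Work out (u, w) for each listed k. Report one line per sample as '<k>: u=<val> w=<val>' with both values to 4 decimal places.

0: u=9.1122 w=7.5137
1: u=3.8647 w=6.7554

k=0: b·v=14.0×3.142=43.9880; √(2b)=5.2915; u=(43.9880+4.229)/5.2915=9.1122, w=(43.9880−4.229)/5.2915=7.5137
k=1: b·v=14.0×2.007=28.0980; √(2b)=5.2915; u=(28.0980+(-7.648))/5.2915=3.8647, w=(28.0980−(-7.648))/5.2915=6.7554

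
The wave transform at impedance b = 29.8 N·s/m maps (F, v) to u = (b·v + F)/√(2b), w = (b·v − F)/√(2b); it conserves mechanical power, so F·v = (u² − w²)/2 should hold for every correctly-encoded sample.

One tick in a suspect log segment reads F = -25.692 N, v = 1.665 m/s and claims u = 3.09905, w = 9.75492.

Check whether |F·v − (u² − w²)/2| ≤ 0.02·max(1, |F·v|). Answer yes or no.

F·v = (-25.692)×1.665 = -42.77718 W.
(u² − w²)/2 = (9.60411 − 95.15846)/2 = -42.77718 W.
|Δ| = 0.00000;  2% of max(1, |F·v|) = 0.85554.

yes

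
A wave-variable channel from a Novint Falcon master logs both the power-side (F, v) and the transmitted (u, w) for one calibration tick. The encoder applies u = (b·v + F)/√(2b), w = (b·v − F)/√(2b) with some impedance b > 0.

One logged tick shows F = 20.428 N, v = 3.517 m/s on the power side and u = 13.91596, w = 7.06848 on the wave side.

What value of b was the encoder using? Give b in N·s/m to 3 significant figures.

u + w = 20.9844;  u + w = √(2b)·v, so √(2b) = 20.9844/3.517 = 5.9666.
b = (√(2b))²/2 = 35.6000/2 = 17.8000.
(Check via u − w = 2F/√(2b): u − w = 6.8475, 2F/√(2b) = 6.8475.)

b = 17.8 N·s/m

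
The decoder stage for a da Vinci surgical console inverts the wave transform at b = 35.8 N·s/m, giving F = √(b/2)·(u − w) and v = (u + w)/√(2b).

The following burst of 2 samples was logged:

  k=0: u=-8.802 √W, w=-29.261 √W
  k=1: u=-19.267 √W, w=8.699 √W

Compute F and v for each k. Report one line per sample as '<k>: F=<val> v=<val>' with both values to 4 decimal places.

0: F=86.5587 v=-4.4983
1: F=-118.3196 v=-1.2489

k=0: u−w=20.4590, u+w=-38.0630; √(b/2)=4.2308, √(2b)=8.4617; F=4.2308×20.459=86.5587, v=-38.0630/8.4617=-4.4983
k=1: u−w=-27.9660, u+w=-10.5680; √(b/2)=4.2308, √(2b)=8.4617; F=4.2308×(-27.966)=-118.3196, v=-10.5680/8.4617=-1.2489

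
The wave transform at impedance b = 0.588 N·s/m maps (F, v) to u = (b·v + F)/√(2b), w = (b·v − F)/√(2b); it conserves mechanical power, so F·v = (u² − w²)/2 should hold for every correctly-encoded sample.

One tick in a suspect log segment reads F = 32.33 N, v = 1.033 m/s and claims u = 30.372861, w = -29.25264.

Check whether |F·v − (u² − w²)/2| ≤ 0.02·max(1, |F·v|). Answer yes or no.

yes

F·v = 32.33×1.033 = 33.396890 W.
(u² − w²)/2 = (922.510685 − 855.716947)/2 = 33.396869 W.
|Δ| = 0.000021;  2% of max(1, |F·v|) = 0.667938.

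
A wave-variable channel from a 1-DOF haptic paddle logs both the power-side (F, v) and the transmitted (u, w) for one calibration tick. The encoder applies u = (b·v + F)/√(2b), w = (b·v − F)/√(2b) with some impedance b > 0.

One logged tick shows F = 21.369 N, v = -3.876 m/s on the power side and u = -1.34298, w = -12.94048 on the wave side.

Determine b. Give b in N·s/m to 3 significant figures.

b = 6.79 N·s/m

u + w = -14.2835;  u + w = √(2b)·v, so √(2b) = -14.2835/(-3.876) = 3.6851.
b = (√(2b))²/2 = 13.5800/2 = 6.7900.
(Check via u − w = 2F/√(2b): u − w = 11.5975, 2F/√(2b) = 11.5975.)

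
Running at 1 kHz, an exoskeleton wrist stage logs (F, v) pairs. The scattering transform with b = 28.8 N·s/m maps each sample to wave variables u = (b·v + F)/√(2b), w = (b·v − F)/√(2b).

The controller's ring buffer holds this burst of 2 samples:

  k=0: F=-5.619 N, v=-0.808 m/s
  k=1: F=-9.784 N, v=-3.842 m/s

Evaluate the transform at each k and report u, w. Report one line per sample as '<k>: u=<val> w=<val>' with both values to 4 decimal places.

k=0: b·v=28.8×(-0.808)=-23.2704; √(2b)=7.5895; u=(-23.2704+(-5.619))/7.5895=-3.8065, w=(-23.2704−(-5.619))/7.5895=-2.3258
k=1: b·v=28.8×(-3.842)=-110.6496; √(2b)=7.5895; u=(-110.6496+(-9.784))/7.5895=-15.8685, w=(-110.6496−(-9.784))/7.5895=-13.2902

0: u=-3.8065 w=-2.3258
1: u=-15.8685 w=-13.2902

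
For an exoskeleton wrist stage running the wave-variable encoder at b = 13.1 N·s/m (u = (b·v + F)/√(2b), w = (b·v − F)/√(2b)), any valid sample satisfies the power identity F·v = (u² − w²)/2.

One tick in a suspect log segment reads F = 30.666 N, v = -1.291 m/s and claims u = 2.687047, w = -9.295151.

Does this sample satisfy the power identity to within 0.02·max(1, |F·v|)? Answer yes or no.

yes

F·v = 30.666×(-1.291) = -39.589806 W.
(u² − w²)/2 = (7.220222 − 86.399832)/2 = -39.589805 W.
|Δ| = 0.000001;  2% of max(1, |F·v|) = 0.791796.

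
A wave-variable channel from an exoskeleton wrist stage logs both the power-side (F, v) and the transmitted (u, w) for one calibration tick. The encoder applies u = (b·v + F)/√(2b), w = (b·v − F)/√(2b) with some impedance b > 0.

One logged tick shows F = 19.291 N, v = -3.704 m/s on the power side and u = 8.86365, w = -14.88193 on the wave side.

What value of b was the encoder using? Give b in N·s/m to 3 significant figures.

b = 1.32 N·s/m

u + w = -6.01828;  u + w = √(2b)·v, so √(2b) = -6.01828/(-3.704) = 1.62481.
b = (√(2b))²/2 = 2.63999/2 = 1.32000.
(Check via u − w = 2F/√(2b): u − w = 23.74558, 2F/√(2b) = 23.74561.)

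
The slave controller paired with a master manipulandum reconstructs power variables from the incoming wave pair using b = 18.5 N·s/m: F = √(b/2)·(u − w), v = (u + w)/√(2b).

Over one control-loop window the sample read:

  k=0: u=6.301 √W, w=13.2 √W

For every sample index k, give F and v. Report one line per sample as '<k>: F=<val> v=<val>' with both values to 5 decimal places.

0: F=-20.98249 v=3.20594

k=0: u−w=-6.89900, u+w=19.50100; √(b/2)=3.04138, √(2b)=6.08276; F=3.04138×(-6.899)=-20.98249, v=19.50100/6.08276=3.20594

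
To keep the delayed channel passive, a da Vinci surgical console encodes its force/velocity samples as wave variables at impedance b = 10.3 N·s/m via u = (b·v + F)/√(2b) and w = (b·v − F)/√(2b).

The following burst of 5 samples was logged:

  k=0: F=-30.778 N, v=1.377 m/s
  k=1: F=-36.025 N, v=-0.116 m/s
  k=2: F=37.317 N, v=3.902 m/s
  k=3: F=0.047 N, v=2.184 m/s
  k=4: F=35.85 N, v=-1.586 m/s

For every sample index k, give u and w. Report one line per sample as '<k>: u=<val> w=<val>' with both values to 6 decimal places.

0: u=-3.656293 w=9.906114
1: u=-8.200502 w=7.674010
2: u=17.076965 w=0.633130
3: u=4.966640 w=4.945929
4: u=4.299492 w=-11.497906

k=0: b·v=10.3×1.377=14.183100; √(2b)=4.538722; u=(14.183100+(-30.778))/4.538722=-3.656293, w=(14.183100−(-30.778))/4.538722=9.906114
k=1: b·v=10.3×(-0.116)=-1.194800; √(2b)=4.538722; u=(-1.194800+(-36.025))/4.538722=-8.200502, w=(-1.194800−(-36.025))/4.538722=7.674010
k=2: b·v=10.3×3.902=40.190600; √(2b)=4.538722; u=(40.190600+37.317)/4.538722=17.076965, w=(40.190600−37.317)/4.538722=0.633130
k=3: b·v=10.3×2.184=22.495200; √(2b)=4.538722; u=(22.495200+0.047)/4.538722=4.966640, w=(22.495200−0.047)/4.538722=4.945929
k=4: b·v=10.3×(-1.586)=-16.335800; √(2b)=4.538722; u=(-16.335800+35.85)/4.538722=4.299492, w=(-16.335800−35.85)/4.538722=-11.497906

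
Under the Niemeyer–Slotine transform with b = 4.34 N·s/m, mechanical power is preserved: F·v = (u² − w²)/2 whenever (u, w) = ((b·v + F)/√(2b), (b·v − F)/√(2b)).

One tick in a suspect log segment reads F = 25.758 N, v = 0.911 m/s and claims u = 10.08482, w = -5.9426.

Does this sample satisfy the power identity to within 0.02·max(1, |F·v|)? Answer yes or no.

F·v = 25.758×0.911 = 23.4655 W.
(u² − w²)/2 = (101.7036 − 35.3145)/2 = 33.1945 W.
|Δ| = 9.7290;  2% of max(1, |F·v|) = 0.4693.

no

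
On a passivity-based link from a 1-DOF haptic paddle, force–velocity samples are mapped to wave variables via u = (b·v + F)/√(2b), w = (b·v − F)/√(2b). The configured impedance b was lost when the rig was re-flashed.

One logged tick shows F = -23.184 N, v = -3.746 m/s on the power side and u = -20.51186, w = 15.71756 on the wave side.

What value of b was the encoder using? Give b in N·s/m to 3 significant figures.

u + w = -4.79430;  u + w = √(2b)·v, so √(2b) = -4.79430/(-3.746) = 1.27985.
b = (√(2b))²/2 = 1.63800/2 = 0.81900.
(Check via u − w = 2F/√(2b): u − w = -36.22942, 2F/√(2b) = -36.22938.)

b = 0.819 N·s/m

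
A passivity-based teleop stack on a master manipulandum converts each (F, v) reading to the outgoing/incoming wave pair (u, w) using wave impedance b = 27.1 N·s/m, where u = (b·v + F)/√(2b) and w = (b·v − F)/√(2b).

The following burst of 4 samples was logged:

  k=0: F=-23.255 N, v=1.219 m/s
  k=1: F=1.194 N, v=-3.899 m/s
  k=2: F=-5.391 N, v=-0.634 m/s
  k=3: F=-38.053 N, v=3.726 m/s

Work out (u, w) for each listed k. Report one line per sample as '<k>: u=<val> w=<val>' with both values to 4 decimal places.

0: u=1.3284 w=7.6459
1: u=-14.1902 w=-14.5145
2: u=-3.0660 w=-1.6015
3: u=8.5467 w=18.8843

k=0: b·v=27.1×1.219=33.0349; √(2b)=7.3621; u=(33.0349+(-23.255))/7.3621=1.3284, w=(33.0349−(-23.255))/7.3621=7.6459
k=1: b·v=27.1×(-3.899)=-105.6629; √(2b)=7.3621; u=(-105.6629+1.194)/7.3621=-14.1902, w=(-105.6629−1.194)/7.3621=-14.5145
k=2: b·v=27.1×(-0.634)=-17.1814; √(2b)=7.3621; u=(-17.1814+(-5.391))/7.3621=-3.0660, w=(-17.1814−(-5.391))/7.3621=-1.6015
k=3: b·v=27.1×3.726=100.9746; √(2b)=7.3621; u=(100.9746+(-38.053))/7.3621=8.5467, w=(100.9746−(-38.053))/7.3621=18.8843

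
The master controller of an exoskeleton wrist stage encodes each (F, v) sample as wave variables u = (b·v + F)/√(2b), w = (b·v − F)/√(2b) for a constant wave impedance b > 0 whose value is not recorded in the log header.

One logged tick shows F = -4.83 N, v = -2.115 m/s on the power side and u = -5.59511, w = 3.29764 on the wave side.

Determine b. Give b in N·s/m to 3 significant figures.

u + w = -2.29747;  u + w = √(2b)·v, so √(2b) = -2.29747/(-2.115) = 1.08627.
b = (√(2b))²/2 = 1.17999/2 = 0.59000.
(Check via u − w = 2F/√(2b): u − w = -8.89275, 2F/√(2b) = -8.89278.)

b = 0.59 N·s/m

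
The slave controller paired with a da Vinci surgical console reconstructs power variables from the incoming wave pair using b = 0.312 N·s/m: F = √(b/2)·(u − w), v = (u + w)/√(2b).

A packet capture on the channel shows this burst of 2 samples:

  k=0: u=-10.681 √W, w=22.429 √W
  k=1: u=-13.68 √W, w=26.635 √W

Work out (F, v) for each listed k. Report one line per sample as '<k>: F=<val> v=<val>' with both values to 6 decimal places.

k=0: u−w=-33.110000, u+w=11.748000; √(b/2)=0.394968, √(2b)=0.789937; F=0.394968×(-33.11)=-13.077402, v=11.748000/0.789937=14.872078
k=1: u−w=-40.315000, u+w=12.955000; √(b/2)=0.394968, √(2b)=0.789937; F=0.394968×(-40.315)=-15.923149, v=12.955000/0.789937=16.400048

0: F=-13.077402 v=14.872078
1: F=-15.923149 v=16.400048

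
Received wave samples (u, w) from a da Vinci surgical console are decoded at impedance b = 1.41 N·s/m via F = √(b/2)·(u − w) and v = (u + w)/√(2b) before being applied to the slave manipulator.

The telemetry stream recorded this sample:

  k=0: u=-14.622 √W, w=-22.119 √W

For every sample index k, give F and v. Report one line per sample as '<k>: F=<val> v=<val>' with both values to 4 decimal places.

0: F=6.2948 v=-21.8789

k=0: u−w=7.4970, u+w=-36.7410; √(b/2)=0.8396, √(2b)=1.6793; F=0.8396×7.497=6.2948, v=-36.7410/1.6793=-21.8789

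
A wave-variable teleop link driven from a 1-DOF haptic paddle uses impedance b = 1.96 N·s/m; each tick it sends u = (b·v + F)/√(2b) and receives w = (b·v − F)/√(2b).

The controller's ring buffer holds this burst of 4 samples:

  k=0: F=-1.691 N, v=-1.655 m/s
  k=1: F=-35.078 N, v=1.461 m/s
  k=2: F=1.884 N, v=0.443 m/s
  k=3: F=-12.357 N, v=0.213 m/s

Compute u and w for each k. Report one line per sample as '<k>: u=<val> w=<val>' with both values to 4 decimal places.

k=0: b·v=1.96×(-1.655)=-3.2438; √(2b)=1.9799; u=(-3.2438+(-1.691))/1.9799=-2.4925, w=(-3.2438−(-1.691))/1.9799=-0.7843
k=1: b·v=1.96×1.461=2.8636; √(2b)=1.9799; u=(2.8636+(-35.078))/1.9799=-16.2707, w=(2.8636−(-35.078))/1.9799=19.1634
k=2: b·v=1.96×0.443=0.8683; √(2b)=1.9799; u=(0.8683+1.884)/1.9799=1.3901, w=(0.8683−1.884)/1.9799=-0.5130
k=3: b·v=1.96×0.213=0.4175; √(2b)=1.9799; u=(0.4175+(-12.357))/1.9799=-6.0304, w=(0.4175−(-12.357))/1.9799=6.4521

0: u=-2.4925 w=-0.7843
1: u=-16.2707 w=19.1634
2: u=1.3901 w=-0.5130
3: u=-6.0304 w=6.4521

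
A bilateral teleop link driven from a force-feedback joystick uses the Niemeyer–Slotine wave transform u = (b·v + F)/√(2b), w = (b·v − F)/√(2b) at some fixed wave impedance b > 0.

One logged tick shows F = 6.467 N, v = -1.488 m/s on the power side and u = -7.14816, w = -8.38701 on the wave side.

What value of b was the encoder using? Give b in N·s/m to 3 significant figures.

b = 54.5 N·s/m

u + w = -15.5352;  u + w = √(2b)·v, so √(2b) = -15.5352/(-1.488) = 10.4403.
b = (√(2b))²/2 = 108.9999/2 = 54.5000.
(Check via u − w = 2F/√(2b): u − w = 1.2389, 2F/√(2b) = 1.2389.)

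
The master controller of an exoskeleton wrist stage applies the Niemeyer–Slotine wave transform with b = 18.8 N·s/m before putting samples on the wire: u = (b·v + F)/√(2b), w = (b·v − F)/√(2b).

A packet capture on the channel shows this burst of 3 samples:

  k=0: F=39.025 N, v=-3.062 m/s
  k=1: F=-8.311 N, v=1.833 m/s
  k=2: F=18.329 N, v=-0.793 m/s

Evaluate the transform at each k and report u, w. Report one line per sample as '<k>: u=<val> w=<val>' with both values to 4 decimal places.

k=0: b·v=18.8×(-3.062)=-57.5656; √(2b)=6.1319; u=(-57.5656+39.025)/6.1319=-3.0236, w=(-57.5656−39.025)/6.1319=-15.7522
k=1: b·v=18.8×1.833=34.4604; √(2b)=6.1319; u=(34.4604+(-8.311))/6.1319=4.2645, w=(34.4604−(-8.311))/6.1319=6.9752
k=2: b·v=18.8×(-0.793)=-14.9084; √(2b)=6.1319; u=(-14.9084+18.329)/6.1319=0.5578, w=(-14.9084−18.329)/6.1319=-5.4204

0: u=-3.0236 w=-15.7522
1: u=4.2645 w=6.9752
2: u=0.5578 w=-5.4204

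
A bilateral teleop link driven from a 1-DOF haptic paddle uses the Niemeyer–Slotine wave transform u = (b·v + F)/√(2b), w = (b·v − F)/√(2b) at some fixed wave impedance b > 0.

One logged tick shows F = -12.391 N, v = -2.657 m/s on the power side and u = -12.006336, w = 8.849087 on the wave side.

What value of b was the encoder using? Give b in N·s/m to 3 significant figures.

u + w = -3.157249;  u + w = √(2b)·v, so √(2b) = -3.157249/(-2.657) = 1.188276.
b = (√(2b))²/2 = 1.412000/2 = 0.706000.
(Check via u − w = 2F/√(2b): u − w = -20.855423, 2F/√(2b) = -20.855426.)

b = 0.706 N·s/m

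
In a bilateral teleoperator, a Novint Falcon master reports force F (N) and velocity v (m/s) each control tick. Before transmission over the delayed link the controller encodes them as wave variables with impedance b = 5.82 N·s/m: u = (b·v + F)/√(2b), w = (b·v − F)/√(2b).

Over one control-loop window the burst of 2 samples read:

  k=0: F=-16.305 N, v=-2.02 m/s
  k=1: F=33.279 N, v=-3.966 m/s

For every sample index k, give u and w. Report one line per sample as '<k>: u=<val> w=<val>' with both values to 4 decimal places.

k=0: b·v=5.82×(-2.02)=-11.7564; √(2b)=3.4117; u=(-11.7564+(-16.305))/3.4117=-8.2249, w=(-11.7564−(-16.305))/3.4117=1.3332
k=1: b·v=5.82×(-3.966)=-23.0821; √(2b)=3.4117; u=(-23.0821+33.279)/3.4117=2.9888, w=(-23.0821−33.279)/3.4117=-16.5197

0: u=-8.2249 w=1.3332
1: u=2.9888 w=-16.5197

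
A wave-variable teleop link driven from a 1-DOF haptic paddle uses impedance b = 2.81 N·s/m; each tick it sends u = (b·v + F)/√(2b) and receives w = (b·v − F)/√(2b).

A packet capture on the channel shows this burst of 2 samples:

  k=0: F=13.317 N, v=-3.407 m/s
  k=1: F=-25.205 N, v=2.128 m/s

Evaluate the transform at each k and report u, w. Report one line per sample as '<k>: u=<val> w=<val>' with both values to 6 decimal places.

0: u=1.579028 w=-9.655846
1: u=-8.109712 w=13.154463

k=0: b·v=2.81×(-3.407)=-9.573670; √(2b)=2.370654; u=(-9.573670+13.317)/2.370654=1.579028, w=(-9.573670−13.317)/2.370654=-9.655846
k=1: b·v=2.81×2.128=5.979680; √(2b)=2.370654; u=(5.979680+(-25.205))/2.370654=-8.109712, w=(5.979680−(-25.205))/2.370654=13.154463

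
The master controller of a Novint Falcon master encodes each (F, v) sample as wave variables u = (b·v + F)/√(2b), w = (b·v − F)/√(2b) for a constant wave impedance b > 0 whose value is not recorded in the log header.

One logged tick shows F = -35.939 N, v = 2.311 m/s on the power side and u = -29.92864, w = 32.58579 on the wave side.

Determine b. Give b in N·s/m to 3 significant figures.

u + w = 2.65715;  u + w = √(2b)·v, so √(2b) = 2.65715/2.311 = 1.14978.
b = (√(2b))²/2 = 1.32200/2 = 0.66100.
(Check via u − w = 2F/√(2b): u − w = -62.51443, 2F/√(2b) = -62.51437.)

b = 0.661 N·s/m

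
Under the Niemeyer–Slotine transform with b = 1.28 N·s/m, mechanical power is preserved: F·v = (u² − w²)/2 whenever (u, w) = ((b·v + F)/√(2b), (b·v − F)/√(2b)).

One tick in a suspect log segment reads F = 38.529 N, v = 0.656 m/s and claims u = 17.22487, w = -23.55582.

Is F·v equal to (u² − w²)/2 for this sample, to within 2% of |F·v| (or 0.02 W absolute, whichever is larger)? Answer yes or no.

F·v = 38.529×0.656 = 25.2750 W.
(u² − w²)/2 = (296.6961 − 554.8767)/2 = -129.0903 W.
|Δ| = 154.3653;  2% of max(1, |F·v|) = 0.5055.

no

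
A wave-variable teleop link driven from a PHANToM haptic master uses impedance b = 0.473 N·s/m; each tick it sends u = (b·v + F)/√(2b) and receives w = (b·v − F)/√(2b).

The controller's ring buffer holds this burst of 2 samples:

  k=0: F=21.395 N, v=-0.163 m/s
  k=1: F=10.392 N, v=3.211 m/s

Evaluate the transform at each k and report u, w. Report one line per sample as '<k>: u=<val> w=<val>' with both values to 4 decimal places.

0: u=21.9179 w=-22.0764
1: u=12.2460 w=-9.1229

k=0: b·v=0.473×(-0.163)=-0.0771; √(2b)=0.9726; u=(-0.0771+21.395)/0.9726=21.9179, w=(-0.0771−21.395)/0.9726=-22.0764
k=1: b·v=0.473×3.211=1.5188; √(2b)=0.9726; u=(1.5188+10.392)/0.9726=12.2460, w=(1.5188−10.392)/0.9726=-9.1229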